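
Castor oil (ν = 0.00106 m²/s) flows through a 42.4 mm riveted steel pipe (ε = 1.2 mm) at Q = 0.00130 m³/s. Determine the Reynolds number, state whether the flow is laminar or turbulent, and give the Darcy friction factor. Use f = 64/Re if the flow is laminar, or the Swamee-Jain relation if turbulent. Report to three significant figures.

V = 4Q/(πD²) = 0.9207 m/s
Re = VD/ν = 0.9207·0.0424/0.00106 = 36.8
Re < 2300 → laminar → f = 64/Re = 1.738

Re ≈ 36.8; laminar; f = 64/Re ≈ 1.74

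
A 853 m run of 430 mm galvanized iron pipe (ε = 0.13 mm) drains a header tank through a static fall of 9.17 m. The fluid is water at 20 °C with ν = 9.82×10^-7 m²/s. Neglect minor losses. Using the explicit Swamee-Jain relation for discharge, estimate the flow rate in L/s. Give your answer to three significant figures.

Swamee-Jain (Type II): Q = -0.965·√(gD⁵h_f/L)·ln[ε/(3.7D) + √(3.17ν²L/(gD³h_f))]
√(gD⁵h_f/L) = √(9.81·0.430⁵·9.17/853) = 0.03937
ε/(3.7D) = 8.17×10^-5; √(3.17ν²L/(gD³h_f)) = 1.91×10^-5
Q = -0.965·0.03937·ln(1.008×10^-4) = 0.3497 m³/s
Check: V = 2.41 m/s, Re = 1.05×10^6, f = 0.01574, h_f = 9.23 m ≈ 9.17 m ✓

Q ≈ 350 L/s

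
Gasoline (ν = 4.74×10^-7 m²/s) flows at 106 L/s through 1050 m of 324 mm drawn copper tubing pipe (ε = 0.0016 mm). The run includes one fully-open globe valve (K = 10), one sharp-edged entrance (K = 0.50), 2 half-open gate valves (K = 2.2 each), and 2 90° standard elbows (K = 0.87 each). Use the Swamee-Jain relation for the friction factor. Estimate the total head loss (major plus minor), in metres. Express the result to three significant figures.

V = 4Q/(πD²) = 1.286 m/s; V²/2g = 0.08425 m
Re = 8.79×10^5, ε/D = 4.94×10^-6 → f = 0.01198 (Swamee-Jain)
Major: h_f = f(L/D)·V²/2g = 0.01198·3241·0.08425 = 3.270 m
Minor: ΣK = 16.6; h_m = ΣK·V²/2g = 1.402 m
Total H_L = 3.270 + 1.402 = 4.672 m

H_L ≈ 4.67 m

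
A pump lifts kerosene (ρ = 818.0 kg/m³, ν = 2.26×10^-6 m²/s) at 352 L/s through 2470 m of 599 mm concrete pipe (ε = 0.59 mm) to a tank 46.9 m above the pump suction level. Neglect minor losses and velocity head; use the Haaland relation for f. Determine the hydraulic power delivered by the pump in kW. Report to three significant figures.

P_hyd ≈ 151 kW

V = 4Q/(πD²) = 1.249 m/s; Re = 3.31×10^5; ε/D = 9.85×10^-4; f = 0.02038
h_f = f(L/D)V²/2g = 6.685 m
Total head H = z + h_f = 46.9 + 6.685 = 53.58 m
P_hyd = ρgQH = 818.0·9.81·0.352·53.58 = 151.4 kW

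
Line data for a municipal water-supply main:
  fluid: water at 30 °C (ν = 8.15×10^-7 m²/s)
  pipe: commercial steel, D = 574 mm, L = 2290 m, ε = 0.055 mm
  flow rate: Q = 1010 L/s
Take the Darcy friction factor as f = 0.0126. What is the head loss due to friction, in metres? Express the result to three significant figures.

V = 4Q/(πD²) = 4·1.01/(π·0.574²) = 3.903 m/s
h_f = f(L/D)V²/(2g) = 0.01260·(2290/0.574)·3.903²/(2·9.81) = 39.03 m

h_f ≈ 39.0 m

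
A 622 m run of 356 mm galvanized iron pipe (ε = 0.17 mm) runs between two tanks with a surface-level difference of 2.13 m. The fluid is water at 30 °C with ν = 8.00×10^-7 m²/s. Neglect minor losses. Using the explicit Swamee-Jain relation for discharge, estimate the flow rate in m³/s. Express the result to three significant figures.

Swamee-Jain (Type II): Q = -0.965·√(gD⁵h_f/L)·ln[ε/(3.7D) + √(3.17ν²L/(gD³h_f))]
√(gD⁵h_f/L) = √(9.81·0.356⁵·2.13/622) = 0.01386
ε/(3.7D) = 1.29×10^-4; √(3.17ν²L/(gD³h_f)) = 3.66×10^-5
Q = -0.965·0.01386·ln(1.656×10^-4) = 0.1164 m³/s
Check: V = 1.17 m/s, Re = 5.21×10^5, f = 0.01760, h_f = 2.14 m ≈ 2.13 m ✓

Q ≈ 0.116 m³/s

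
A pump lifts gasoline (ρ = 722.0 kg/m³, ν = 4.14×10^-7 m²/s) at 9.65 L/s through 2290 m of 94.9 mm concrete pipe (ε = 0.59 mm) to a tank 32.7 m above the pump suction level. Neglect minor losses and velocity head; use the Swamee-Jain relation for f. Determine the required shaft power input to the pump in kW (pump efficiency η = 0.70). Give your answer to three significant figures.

P_shaft ≈ 10.5 kW

V = 4Q/(πD²) = 1.364 m/s; Re = 3.13×10^5; ε/D = 0.00622; f = 0.03286
h_f = f(L/D)V²/2g = 75.23 m
Total head H = z + h_f = 32.7 + 75.23 = 107.9 m
P_hyd = ρgQH = 722.0·9.81·0.00965·107.9 = 7.377 kW
P_shaft = P_hyd/η = 7.377/0.70 = 10.54 kW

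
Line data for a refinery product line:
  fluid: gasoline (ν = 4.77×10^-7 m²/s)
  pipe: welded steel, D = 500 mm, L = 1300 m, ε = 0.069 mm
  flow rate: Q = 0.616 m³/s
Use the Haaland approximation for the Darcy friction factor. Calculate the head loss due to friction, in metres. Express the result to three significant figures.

h_f ≈ 17.1 m

V = 4Q/(πD²) = 4·0.616/(π·0.500²) = 3.137 m/s
Re = VD/ν = 3.137·0.500/4.77×10^-7 = 3.29×10^6 → turbulent
ε/D = 0.069/500 = 1.38×10^-4
Haaland: f = 0.01314
h_f = f(L/D)V²/(2g) = 0.01314·(1300/0.500)·3.137²/(2·9.81) = 17.14 m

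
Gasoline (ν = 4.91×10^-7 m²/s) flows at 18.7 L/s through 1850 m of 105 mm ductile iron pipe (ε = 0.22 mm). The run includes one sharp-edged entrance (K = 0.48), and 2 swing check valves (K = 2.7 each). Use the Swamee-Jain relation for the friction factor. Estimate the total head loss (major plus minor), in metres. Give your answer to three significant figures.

H_L ≈ 103 m

V = 4Q/(πD²) = 2.160 m/s; V²/2g = 0.2377 m
Re = 4.62×10^5, ε/D = 0.00210 → f = 0.02421 (Swamee-Jain)
Major: h_f = f(L/D)·V²/2g = 0.02421·17619·0.2377 = 101.4 m
Minor: ΣK = 5.88; h_m = ΣK·V²/2g = 1.398 m
Total H_L = 101.4 + 1.398 = 102.8 m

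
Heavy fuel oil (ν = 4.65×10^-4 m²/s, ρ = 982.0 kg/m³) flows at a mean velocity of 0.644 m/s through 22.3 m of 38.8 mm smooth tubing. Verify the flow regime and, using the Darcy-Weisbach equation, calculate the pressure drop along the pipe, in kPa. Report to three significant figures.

Re = VD/ν = 0.644·0.03880/4.65×10^-4 = 53.7 → laminar (Re < 2300)
f = 64/Re = 1.191
h_f = f(L/D)V²/(2g) = 1.191·(22.3/0.03880)·0.644²/(2·9.81) = 14.47 m
Δp = ρg·h_f = 982.0·9.81·14.47 = 139.4 kPa

Δp ≈ 139 kPa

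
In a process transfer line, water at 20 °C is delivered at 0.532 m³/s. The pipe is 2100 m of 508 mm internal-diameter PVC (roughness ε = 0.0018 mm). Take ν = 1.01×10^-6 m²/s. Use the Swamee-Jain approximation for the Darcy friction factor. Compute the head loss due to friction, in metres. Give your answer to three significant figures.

V = 4Q/(πD²) = 4·0.532/(π·0.508²) = 2.625 m/s
Re = VD/ν = 2.625·0.508/1.01×10^-6 = 1.32×10^6 → turbulent
ε/D = 0.0018/508 = 3.54×10^-6
Swamee-Jain: f = 0.01119
h_f = f(L/D)V²/(2g) = 0.01119·(2100/0.508)·2.625²/(2·9.81) = 16.24 m

h_f ≈ 16.2 m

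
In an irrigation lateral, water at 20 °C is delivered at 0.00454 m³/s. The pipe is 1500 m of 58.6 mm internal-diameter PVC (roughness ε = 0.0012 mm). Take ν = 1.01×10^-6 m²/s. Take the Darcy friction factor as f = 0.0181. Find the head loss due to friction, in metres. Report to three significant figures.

V = 4Q/(πD²) = 4·0.00454/(π·0.0586²) = 1.683 m/s
h_f = f(L/D)V²/(2g) = 0.01810·(1500/0.0586)·1.683²/(2·9.81) = 66.91 m

h_f ≈ 66.9 m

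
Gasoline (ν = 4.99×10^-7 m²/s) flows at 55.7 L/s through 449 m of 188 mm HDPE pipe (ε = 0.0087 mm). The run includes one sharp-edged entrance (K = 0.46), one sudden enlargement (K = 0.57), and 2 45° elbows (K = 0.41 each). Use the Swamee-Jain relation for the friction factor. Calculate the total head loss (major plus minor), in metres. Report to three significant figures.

H_L ≈ 6.77 m

V = 4Q/(πD²) = 2.007 m/s; V²/2g = 0.2052 m
Re = 7.56×10^5, ε/D = 4.63×10^-5 → f = 0.01304 (Swamee-Jain)
Major: h_f = f(L/D)·V²/2g = 0.01304·2388·0.2052 = 6.393 m
Minor: ΣK = 1.85; h_m = ΣK·V²/2g = 0.3796 m
Total H_L = 6.393 + 0.3796 = 6.773 m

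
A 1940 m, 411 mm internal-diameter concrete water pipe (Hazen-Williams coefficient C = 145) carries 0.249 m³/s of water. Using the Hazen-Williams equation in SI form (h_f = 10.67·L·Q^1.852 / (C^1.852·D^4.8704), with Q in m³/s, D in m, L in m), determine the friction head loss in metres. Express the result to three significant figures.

h_f ≈ 11.9 m

h_f = 10.67·1940·0.249^1.852 / (145^1.852·0.411^4.8704) = 11.90 m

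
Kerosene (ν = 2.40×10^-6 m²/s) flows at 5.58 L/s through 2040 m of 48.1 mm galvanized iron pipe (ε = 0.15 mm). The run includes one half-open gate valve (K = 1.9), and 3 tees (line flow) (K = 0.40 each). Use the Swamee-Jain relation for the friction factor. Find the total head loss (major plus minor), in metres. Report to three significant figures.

H_L ≈ 587 m

V = 4Q/(πD²) = 3.071 m/s; V²/2g = 0.4806 m
Re = 6.15×10^4, ε/D = 0.00312 → f = 0.02874 (Swamee-Jain)
Major: h_f = f(L/D)·V²/2g = 0.02874·42412·0.4806 = 585.9 m
Minor: ΣK = 3.10; h_m = ΣK·V²/2g = 1.490 m
Total H_L = 585.9 + 1.490 = 587.3 m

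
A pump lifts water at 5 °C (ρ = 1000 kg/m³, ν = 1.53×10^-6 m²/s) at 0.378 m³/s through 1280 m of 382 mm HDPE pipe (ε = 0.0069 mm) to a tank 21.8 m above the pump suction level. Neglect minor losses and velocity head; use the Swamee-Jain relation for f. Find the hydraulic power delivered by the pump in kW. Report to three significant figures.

V = 4Q/(πD²) = 3.298 m/s; Re = 8.23×10^5; ε/D = 1.81×10^-5; f = 0.01238
h_f = f(L/D)V²/2g = 23.00 m
Total head H = z + h_f = 21.8 + 23.00 = 44.80 m
P_hyd = ρgQH = 1000·9.81·0.378·44.80 = 166.1 kW

P_hyd ≈ 166 kW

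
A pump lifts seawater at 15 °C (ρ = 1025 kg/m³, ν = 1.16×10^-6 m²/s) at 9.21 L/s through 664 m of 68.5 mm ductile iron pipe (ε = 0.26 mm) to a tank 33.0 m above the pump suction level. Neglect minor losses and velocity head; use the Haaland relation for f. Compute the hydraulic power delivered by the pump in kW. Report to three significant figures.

V = 4Q/(πD²) = 2.499 m/s; Re = 1.48×10^5; ε/D = 0.00380; f = 0.02873
h_f = f(L/D)V²/2g = 88.66 m
Total head H = z + h_f = 33.0 + 88.66 = 121.7 m
P_hyd = ρgQH = 1025·9.81·0.00921·121.7 = 11.27 kW

P_hyd ≈ 11.3 kW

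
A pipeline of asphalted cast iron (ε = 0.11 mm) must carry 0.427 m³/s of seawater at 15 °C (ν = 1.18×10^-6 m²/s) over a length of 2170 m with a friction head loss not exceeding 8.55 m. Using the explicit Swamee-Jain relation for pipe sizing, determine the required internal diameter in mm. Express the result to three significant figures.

D ≈ 571 mm

Swamee-Jain (Type III): D = 0.66·[ε^1.25·(LQ²/(gh_f))^4.75 + ν·Q^9.4·(L/(gh_f))^5.2]^0.04
LQ²/(gh_f) = 4.717; L/(gh_f) = 25.87
Term 1 = ε^1.25·(…)^4.75 = 0.0179; Term 2 = ν·Q^9.4·(…)^5.2 = 0.00880
D = 0.66·(0.0179 + 0.00880)^0.04 = 0.5709 m = 571 mm
Check: V = 1.67 m/s, Re = 8.07×10^5, f = 0.01489, h_f = 8.02 m ≈ 8.55 m ✓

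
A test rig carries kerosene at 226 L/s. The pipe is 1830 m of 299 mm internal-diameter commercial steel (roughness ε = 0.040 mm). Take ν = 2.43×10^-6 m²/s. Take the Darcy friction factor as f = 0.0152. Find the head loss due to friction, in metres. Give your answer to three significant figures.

V = 4Q/(πD²) = 4·0.226/(π·0.299²) = 3.219 m/s
h_f = f(L/D)V²/(2g) = 0.01520·(1830/0.299)·3.219²/(2·9.81) = 49.12 m

h_f ≈ 49.1 m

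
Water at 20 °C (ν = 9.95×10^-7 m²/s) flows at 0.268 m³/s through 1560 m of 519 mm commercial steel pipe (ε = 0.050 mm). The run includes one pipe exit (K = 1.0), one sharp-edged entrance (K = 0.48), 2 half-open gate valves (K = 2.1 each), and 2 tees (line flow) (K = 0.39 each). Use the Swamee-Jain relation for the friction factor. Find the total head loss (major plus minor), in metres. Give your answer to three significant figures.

V = 4Q/(πD²) = 1.267 m/s; V²/2g = 0.08179 m
Re = 6.61×10^5, ε/D = 9.63×10^-5 → f = 0.01399 (Swamee-Jain)
Major: h_f = f(L/D)·V²/2g = 0.01399·3006·0.08179 = 3.439 m
Minor: ΣK = 6.46; h_m = ΣK·V²/2g = 0.5284 m
Total H_L = 3.439 + 0.5284 = 3.967 m

H_L ≈ 3.97 m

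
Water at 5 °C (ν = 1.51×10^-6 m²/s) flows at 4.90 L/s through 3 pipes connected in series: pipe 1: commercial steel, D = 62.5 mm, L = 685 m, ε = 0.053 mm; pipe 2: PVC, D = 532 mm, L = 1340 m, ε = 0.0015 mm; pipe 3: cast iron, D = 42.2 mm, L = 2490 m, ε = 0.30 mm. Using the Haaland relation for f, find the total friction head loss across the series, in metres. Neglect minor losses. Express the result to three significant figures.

Pipe 1: V = 1.597 m/s, Re = 6.61×10^4, ε/D = 8.48×10^-4, f = 0.02244, h_1 = f(L/D)V²/2g = 31.97 m
Pipe 2: V = 0.02204 m/s, Re = 7770, ε/D = 2.82×10^-6, f = 0.03315, h_2 = f(L/D)V²/2g = 0.002068 m
Pipe 3: V = 3.503 m/s, Re = 9.79×10^4, ε/D = 0.00711, f = 0.03465, h_3 = f(L/D)V²/2g = 1279 m
Series → Q common, losses add: H = Σh = 1311 m

H ≈ 1310 m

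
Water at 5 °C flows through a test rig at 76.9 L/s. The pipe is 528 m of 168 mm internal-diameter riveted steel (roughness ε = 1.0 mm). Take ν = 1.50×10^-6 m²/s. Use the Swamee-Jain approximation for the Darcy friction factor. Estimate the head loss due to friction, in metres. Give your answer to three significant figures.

V = 4Q/(πD²) = 4·0.0769/(π·0.168²) = 3.469 m/s
Re = VD/ν = 3.469·0.168/1.50×10^-6 = 3.89×10^5 → turbulent
ε/D = 1.0/168 = 0.00595
Swamee-Jain: f = 0.03236
h_f = f(L/D)V²/(2g) = 0.03236·(528/0.168)·3.469²/(2·9.81) = 62.39 m

h_f ≈ 62.4 m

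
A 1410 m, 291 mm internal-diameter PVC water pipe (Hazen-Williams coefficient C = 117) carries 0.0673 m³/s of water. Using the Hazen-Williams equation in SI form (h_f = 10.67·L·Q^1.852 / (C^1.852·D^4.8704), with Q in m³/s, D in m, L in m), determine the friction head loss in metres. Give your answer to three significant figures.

h_f = 10.67·1410·0.0673^1.852 / (117^1.852·0.291^4.8704) = 6.133 m

h_f ≈ 6.13 m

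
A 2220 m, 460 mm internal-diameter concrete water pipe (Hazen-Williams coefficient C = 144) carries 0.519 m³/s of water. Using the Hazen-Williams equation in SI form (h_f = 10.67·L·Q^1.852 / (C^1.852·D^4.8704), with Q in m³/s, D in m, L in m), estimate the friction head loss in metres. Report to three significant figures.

h_f ≈ 31.1 m

h_f = 10.67·2220·0.519^1.852 / (144^1.852·0.460^4.8704) = 31.06 m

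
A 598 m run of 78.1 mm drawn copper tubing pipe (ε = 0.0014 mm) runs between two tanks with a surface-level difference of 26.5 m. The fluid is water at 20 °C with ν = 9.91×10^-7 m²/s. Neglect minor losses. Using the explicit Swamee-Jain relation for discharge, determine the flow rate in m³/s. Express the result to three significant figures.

Swamee-Jain (Type II): Q = -0.965·√(gD⁵h_f/L)·ln[ε/(3.7D) + √(3.17ν²L/(gD³h_f))]
√(gD⁵h_f/L) = √(9.81·0.0781⁵·26.5/598) = 0.001124
ε/(3.7D) = 4.84×10^-6; √(3.17ν²L/(gD³h_f)) = 1.23×10^-4
Q = -0.965·0.001124·ln(1.275×10^-4) = 0.009726 m³/s
Check: V = 2.03 m/s, Re = 1.60×10^5, f = 0.01637, h_f = 26.3 m ≈ 26.5 m ✓

Q ≈ 0.00973 m³/s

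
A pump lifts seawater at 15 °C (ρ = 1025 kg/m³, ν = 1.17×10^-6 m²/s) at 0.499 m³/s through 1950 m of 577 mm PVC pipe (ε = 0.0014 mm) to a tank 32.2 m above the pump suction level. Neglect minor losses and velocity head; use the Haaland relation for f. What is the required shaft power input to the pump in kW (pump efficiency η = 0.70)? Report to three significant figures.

V = 4Q/(πD²) = 1.908 m/s; Re = 9.41×10^5; ε/D = 2.43×10^-6; f = 0.01174
h_f = f(L/D)V²/2g = 7.366 m
Total head H = z + h_f = 32.2 + 7.366 = 39.57 m
P_hyd = ρgQH = 1025·9.81·0.499·39.57 = 198.5 kW
P_shaft = P_hyd/η = 198.5/0.70 = 283.6 kW

P_shaft ≈ 284 kW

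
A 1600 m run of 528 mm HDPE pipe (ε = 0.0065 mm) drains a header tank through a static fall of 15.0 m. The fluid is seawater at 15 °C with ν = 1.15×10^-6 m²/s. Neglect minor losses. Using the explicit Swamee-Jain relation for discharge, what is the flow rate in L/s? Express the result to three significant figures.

Q ≈ 639 L/s

Swamee-Jain (Type II): Q = -0.965·√(gD⁵h_f/L)·ln[ε/(3.7D) + √(3.17ν²L/(gD³h_f))]
√(gD⁵h_f/L) = √(9.81·0.528⁵·15.0/1600) = 0.06143
ε/(3.7D) = 3.33×10^-6; √(3.17ν²L/(gD³h_f)) = 1.76×10^-5
Q = -0.965·0.06143·ln(2.092×10^-5) = 0.6388 m³/s
Check: V = 2.92 m/s, Re = 1.34×10^6, f = 0.01141, h_f = 15.0 m ≈ 15.0 m ✓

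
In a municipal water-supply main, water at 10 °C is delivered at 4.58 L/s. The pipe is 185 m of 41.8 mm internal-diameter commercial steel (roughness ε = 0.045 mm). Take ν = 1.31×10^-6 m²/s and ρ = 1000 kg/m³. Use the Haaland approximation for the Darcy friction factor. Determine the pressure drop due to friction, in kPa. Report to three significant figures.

Δp ≈ 545 kPa

V = 4Q/(πD²) = 4·0.00458/(π·0.0418²) = 3.338 m/s
Re = VD/ν = 3.338·0.0418/1.31×10^-6 = 1.06×10^5 → turbulent
ε/D = 0.045/41.8 = 0.00108
Haaland: f = 0.02211
h_f = f(L/D)V²/(2g) = 0.02211·(185/0.0418)·3.338²/(2·9.81) = 55.56 m
Δp = ρg·h_f = 1000·9.81·55.56 = 545.0 kPa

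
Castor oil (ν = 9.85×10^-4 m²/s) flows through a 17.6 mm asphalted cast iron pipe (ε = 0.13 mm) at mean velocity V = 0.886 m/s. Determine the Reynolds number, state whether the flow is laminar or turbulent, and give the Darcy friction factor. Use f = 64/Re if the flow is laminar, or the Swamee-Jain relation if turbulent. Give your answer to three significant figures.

Re = VD/ν = 0.8860·0.0176/9.85×10^-4 = 15.8
Re < 2300 → laminar → f = 64/Re = 4.043

Re ≈ 15.8; laminar; f = 64/Re ≈ 4.04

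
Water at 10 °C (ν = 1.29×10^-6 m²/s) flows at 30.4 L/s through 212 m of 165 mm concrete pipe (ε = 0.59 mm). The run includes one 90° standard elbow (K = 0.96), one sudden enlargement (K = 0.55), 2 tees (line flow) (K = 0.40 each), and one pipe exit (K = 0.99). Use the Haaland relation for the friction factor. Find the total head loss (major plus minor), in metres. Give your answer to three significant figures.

H_L ≈ 4.07 m

V = 4Q/(πD²) = 1.422 m/s; V²/2g = 0.1030 m
Re = 1.82×10^5, ε/D = 0.00358 → f = 0.02815 (Haaland)
Major: h_f = f(L/D)·V²/2g = 0.02815·1285·0.1030 = 3.726 m
Minor: ΣK = 3.30; h_m = ΣK·V²/2g = 0.3400 m
Total H_L = 3.726 + 0.3400 = 4.066 m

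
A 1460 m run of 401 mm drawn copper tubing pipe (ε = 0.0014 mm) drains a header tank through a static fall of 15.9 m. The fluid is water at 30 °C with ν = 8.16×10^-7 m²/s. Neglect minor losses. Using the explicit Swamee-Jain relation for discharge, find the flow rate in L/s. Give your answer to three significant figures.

Q ≈ 350 L/s

Swamee-Jain (Type II): Q = -0.965·√(gD⁵h_f/L)·ln[ε/(3.7D) + √(3.17ν²L/(gD³h_f))]
√(gD⁵h_f/L) = √(9.81·0.401⁵·15.9/1460) = 0.03328
ε/(3.7D) = 9.44×10^-7; √(3.17ν²L/(gD³h_f)) = 1.75×10^-5
Q = -0.965·0.03328·ln(1.845×10^-5) = 0.3501 m³/s
Check: V = 2.77 m/s, Re = 1.36×10^6, f = 0.01113, h_f = 15.9 m ≈ 15.9 m ✓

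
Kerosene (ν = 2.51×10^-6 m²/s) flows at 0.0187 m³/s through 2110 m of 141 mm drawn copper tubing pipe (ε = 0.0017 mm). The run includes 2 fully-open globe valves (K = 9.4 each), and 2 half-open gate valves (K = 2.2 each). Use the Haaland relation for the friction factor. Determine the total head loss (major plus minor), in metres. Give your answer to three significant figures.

V = 4Q/(πD²) = 1.198 m/s; V²/2g = 0.07310 m
Re = 6.73×10^4, ε/D = 1.21×10^-5 → f = 0.01943 (Haaland)
Major: h_f = f(L/D)·V²/2g = 0.01943·14965·0.07310 = 21.26 m
Minor: ΣK = 23.2; h_m = ΣK·V²/2g = 1.696 m
Total H_L = 21.26 + 1.696 = 22.95 m

H_L ≈ 23.0 m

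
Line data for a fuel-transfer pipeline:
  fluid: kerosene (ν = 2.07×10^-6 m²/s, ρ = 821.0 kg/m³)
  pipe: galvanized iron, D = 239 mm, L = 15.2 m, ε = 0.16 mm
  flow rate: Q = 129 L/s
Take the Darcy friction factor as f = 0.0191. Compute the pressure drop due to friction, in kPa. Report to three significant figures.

Δp ≈ 4.12 kPa

V = 4Q/(πD²) = 4·0.129/(π·0.239²) = 2.875 m/s
h_f = f(L/D)V²/(2g) = 0.01910·(15.2/0.239)·2.875²/(2·9.81) = 0.5119 m
Δp = ρg·h_f = 821.0·9.81·0.5119 = 4.123 kPa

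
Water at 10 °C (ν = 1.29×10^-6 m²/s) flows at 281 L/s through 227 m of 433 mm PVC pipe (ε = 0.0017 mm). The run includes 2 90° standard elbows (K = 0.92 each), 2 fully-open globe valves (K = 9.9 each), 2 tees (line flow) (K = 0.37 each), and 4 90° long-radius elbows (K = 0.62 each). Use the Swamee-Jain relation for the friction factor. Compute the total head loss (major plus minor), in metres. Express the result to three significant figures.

H_L ≈ 5.84 m

V = 4Q/(πD²) = 1.908 m/s; V²/2g = 0.1856 m
Re = 6.41×10^5, ε/D = 3.93×10^-6 → f = 0.01260 (Swamee-Jain)
Major: h_f = f(L/D)·V²/2g = 0.01260·524.2·0.1856 = 1.226 m
Minor: ΣK = 24.9; h_m = ΣK·V²/2g = 4.614 m
Total H_L = 1.226 + 4.614 = 5.840 m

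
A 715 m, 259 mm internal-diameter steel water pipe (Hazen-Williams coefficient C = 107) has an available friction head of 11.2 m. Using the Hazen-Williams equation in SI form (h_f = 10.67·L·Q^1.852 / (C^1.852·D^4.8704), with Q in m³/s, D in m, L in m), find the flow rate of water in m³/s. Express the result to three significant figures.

Rearranging: Q = [h_f·C^1.852·D^4.8704 / (10.67·L)]^(1/1.852)
Q = [11.2·107^1.852·0.259^4.8704 / (10.67·715)]^0.540 = 0.09050 m³/s

Q ≈ 0.0905 m³/s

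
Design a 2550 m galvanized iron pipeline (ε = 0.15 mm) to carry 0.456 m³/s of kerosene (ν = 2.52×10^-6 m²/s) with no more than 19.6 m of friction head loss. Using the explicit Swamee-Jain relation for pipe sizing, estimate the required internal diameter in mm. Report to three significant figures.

Swamee-Jain (Type III): D = 0.66·[ε^1.25·(LQ²/(gh_f))^4.75 + ν·Q^9.4·(L/(gh_f))^5.2]^0.04
LQ²/(gh_f) = 2.758; L/(gh_f) = 13.26
Term 1 = ε^1.25·(…)^4.75 = 0.00205; Term 2 = ν·Q^9.4·(…)^5.2 = 0.00108
D = 0.66·(0.00205 + 0.00108)^0.04 = 0.5241 m = 524 mm
Check: V = 2.11 m/s, Re = 4.40×10^5, f = 0.01642, h_f = 18.2 m ≈ 19.6 m ✓

D ≈ 524 mm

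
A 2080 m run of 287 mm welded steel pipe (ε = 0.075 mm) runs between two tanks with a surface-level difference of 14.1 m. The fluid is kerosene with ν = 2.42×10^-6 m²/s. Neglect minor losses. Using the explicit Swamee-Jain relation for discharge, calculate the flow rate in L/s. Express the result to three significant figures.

Swamee-Jain (Type II): Q = -0.965·√(gD⁵h_f/L)·ln[ε/(3.7D) + √(3.17ν²L/(gD³h_f))]
√(gD⁵h_f/L) = √(9.81·0.287⁵·14.1/2080) = 0.01138
ε/(3.7D) = 7.06×10^-5; √(3.17ν²L/(gD³h_f)) = 1.09×10^-4
Q = -0.965·0.01138·ln(1.793×10^-4) = 0.09473 m³/s
Check: V = 1.46 m/s, Re = 1.74×10^5, f = 0.01785, h_f = 14.1 m ≈ 14.1 m ✓

Q ≈ 94.7 L/s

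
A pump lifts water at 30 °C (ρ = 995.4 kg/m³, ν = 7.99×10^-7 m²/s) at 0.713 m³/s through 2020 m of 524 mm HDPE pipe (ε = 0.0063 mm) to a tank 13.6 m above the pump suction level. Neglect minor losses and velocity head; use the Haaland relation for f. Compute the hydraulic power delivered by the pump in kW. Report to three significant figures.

V = 4Q/(πD²) = 3.306 m/s; Re = 2.17×10^6; ε/D = 1.20×10^-5; f = 0.01059
h_f = f(L/D)V²/2g = 22.74 m
Total head H = z + h_f = 13.6 + 22.74 = 36.34 m
P_hyd = ρgQH = 995.4·9.81·0.713·36.34 = 253.0 kW

P_hyd ≈ 253 kW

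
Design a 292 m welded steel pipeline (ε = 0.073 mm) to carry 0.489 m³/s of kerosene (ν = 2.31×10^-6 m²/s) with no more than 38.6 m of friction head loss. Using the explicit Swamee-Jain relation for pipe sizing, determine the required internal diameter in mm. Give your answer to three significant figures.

Swamee-Jain (Type III): D = 0.66·[ε^1.25·(LQ²/(gh_f))^4.75 + ν·Q^9.4·(L/(gh_f))^5.2]^0.04
LQ²/(gh_f) = 0.1844; L/(gh_f) = 0.7711
Term 1 = ε^1.25·(…)^4.75 = 2.20×10^-9; Term 2 = ν·Q^9.4·(…)^5.2 = 7.18×10^-10
D = 0.66·(2.20×10^-9 + 7.18×10^-10)^0.04 = 0.3007 m = 301 mm
Check: V = 6.89 m/s, Re = 8.96×10^5, f = 0.01530, h_f = 35.9 m ≈ 38.6 m ✓

D ≈ 301 mm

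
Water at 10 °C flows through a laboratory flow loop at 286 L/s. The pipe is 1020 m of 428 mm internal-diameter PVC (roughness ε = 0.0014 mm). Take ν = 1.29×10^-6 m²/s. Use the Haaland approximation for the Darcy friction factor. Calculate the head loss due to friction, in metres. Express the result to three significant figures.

V = 4Q/(πD²) = 4·0.286/(π·0.428²) = 1.988 m/s
Re = VD/ν = 1.988·0.428/1.29×10^-6 = 6.60×10^5 → turbulent
ε/D = 0.0014/428 = 3.27×10^-6
Haaland: f = 0.01248
h_f = f(L/D)V²/(2g) = 0.01248·(1020/0.428)·1.988²/(2·9.81) = 5.991 m

h_f ≈ 5.99 m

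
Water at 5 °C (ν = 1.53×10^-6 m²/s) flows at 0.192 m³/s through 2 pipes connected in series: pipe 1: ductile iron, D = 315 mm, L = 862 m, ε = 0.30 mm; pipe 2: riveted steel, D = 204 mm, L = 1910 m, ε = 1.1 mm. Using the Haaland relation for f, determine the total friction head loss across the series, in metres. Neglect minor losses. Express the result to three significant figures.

H ≈ 531 m

Pipe 1: V = 2.464 m/s, Re = 5.07×10^5, ε/D = 9.52×10^-4, f = 0.01998, h_1 = f(L/D)V²/2g = 16.91 m
Pipe 2: V = 5.874 m/s, Re = 7.83×10^5, ε/D = 0.00539, f = 0.03124, h_2 = f(L/D)V²/2g = 514.5 m
Series → Q common, losses add: H = Σh = 531.4 m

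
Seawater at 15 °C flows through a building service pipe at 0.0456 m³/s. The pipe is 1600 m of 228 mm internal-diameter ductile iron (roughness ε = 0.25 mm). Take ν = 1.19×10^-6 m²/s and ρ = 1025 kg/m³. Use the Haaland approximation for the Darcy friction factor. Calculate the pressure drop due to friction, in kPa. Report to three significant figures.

V = 4Q/(πD²) = 4·0.0456/(π·0.228²) = 1.117 m/s
Re = VD/ν = 1.117·0.228/1.19×10^-6 = 2.14×10^5 → turbulent
ε/D = 0.25/228 = 0.00110
Haaland: f = 0.02122
h_f = f(L/D)V²/(2g) = 0.02122·(1600/0.228)·1.117²/(2·9.81) = 9.467 m
Δp = ρg·h_f = 1025·9.81·9.467 = 95.19 kPa

Δp ≈ 95.2 kPa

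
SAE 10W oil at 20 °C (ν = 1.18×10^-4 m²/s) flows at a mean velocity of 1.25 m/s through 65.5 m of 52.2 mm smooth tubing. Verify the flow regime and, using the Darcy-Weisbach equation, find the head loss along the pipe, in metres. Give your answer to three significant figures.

h_f ≈ 11.6 m

Re = VD/ν = 1.25·0.05220/1.18×10^-4 = 553 → laminar (Re < 2300)
f = 64/Re = 0.1157
h_f = f(L/D)V²/(2g) = 0.1157·(65.5/0.05220)·1.25²/(2·9.81) = 11.57 m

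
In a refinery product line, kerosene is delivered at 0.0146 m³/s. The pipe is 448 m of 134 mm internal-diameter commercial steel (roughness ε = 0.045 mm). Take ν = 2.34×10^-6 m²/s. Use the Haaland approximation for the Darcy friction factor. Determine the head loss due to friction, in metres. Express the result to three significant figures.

h_f ≈ 3.85 m

V = 4Q/(πD²) = 4·0.0146/(π·0.134²) = 1.035 m/s
Re = VD/ν = 1.035·0.134/2.34×10^-6 = 5.93×10^4 → turbulent
ε/D = 0.045/134 = 3.36×10^-4
Haaland: f = 0.02108
h_f = f(L/D)V²/(2g) = 0.02108·(448/0.134)·1.035²/(2·9.81) = 3.849 m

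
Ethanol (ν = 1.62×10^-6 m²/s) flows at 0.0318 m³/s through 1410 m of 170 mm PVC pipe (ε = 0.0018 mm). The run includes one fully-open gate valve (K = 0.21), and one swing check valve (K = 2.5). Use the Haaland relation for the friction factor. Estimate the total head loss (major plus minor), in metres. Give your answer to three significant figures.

V = 4Q/(πD²) = 1.401 m/s; V²/2g = 0.1000 m
Re = 1.47×10^5, ε/D = 1.06×10^-5 → f = 0.01652 (Haaland)
Major: h_f = f(L/D)·V²/2g = 0.01652·8294·0.1000 = 13.71 m
Minor: ΣK = 2.71; h_m = ΣK·V²/2g = 0.2711 m
Total H_L = 13.71 + 0.2711 = 13.98 m

H_L ≈ 14.0 m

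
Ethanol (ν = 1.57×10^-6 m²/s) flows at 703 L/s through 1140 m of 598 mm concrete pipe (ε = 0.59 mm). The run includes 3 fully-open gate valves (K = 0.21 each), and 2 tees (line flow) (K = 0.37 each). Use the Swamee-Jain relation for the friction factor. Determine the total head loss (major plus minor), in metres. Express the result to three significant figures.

H_L ≈ 12.6 m

V = 4Q/(πD²) = 2.503 m/s; V²/2g = 0.3193 m
Re = 9.53×10^5, ε/D = 9.87×10^-4 → f = 0.01999 (Swamee-Jain)
Major: h_f = f(L/D)·V²/2g = 0.01999·1906·0.3193 = 12.17 m
Minor: ΣK = 1.37; h_m = ΣK·V²/2g = 0.4375 m
Total H_L = 12.17 + 0.4375 = 12.60 m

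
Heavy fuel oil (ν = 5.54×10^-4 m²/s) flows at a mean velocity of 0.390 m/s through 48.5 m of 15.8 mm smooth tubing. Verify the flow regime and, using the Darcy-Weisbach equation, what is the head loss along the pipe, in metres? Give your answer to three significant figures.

h_f ≈ 137 m

Re = VD/ν = 0.390·0.01580/5.54×10^-4 = 11.1 → laminar (Re < 2300)
f = 64/Re = 5.754
h_f = f(L/D)V²/(2g) = 5.754·(48.5/0.01580)·0.390²/(2·9.81) = 136.9 m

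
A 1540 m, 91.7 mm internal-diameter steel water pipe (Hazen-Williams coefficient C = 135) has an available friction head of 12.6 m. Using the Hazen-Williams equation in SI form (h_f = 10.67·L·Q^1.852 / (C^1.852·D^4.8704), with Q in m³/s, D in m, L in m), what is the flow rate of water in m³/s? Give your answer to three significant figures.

Rearranging: Q = [h_f·C^1.852·D^4.8704 / (10.67·L)]^(1/1.852)
Q = [12.6·135^1.852·0.0917^4.8704 / (10.67·1540)]^0.540 = 0.005241 m³/s

Q ≈ 0.00524 m³/s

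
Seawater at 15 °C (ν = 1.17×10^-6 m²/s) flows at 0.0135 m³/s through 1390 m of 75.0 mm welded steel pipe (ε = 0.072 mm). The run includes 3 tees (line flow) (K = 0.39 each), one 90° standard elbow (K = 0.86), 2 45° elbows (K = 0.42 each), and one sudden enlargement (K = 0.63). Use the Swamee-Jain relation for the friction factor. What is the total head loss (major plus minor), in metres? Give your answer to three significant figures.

V = 4Q/(πD²) = 3.056 m/s; V²/2g = 0.4759 m
Re = 1.96×10^5, ε/D = 9.60×10^-4 → f = 0.02106 (Swamee-Jain)
Major: h_f = f(L/D)·V²/2g = 0.02106·18533·0.4759 = 185.8 m
Minor: ΣK = 3.50; h_m = ΣK·V²/2g = 1.666 m
Total H_L = 185.8 + 1.666 = 187.4 m

H_L ≈ 187 m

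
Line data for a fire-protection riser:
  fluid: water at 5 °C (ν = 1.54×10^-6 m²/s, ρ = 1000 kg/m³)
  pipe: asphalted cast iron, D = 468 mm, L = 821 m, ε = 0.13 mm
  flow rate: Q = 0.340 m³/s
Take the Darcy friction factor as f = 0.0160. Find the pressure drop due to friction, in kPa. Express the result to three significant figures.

Δp ≈ 54.8 kPa

V = 4Q/(πD²) = 4·0.340/(π·0.468²) = 1.977 m/s
h_f = f(L/D)V²/(2g) = 0.01600·(821/0.468)·1.977²/(2·9.81) = 5.589 m
Δp = ρg·h_f = 1000·9.81·5.589 = 54.83 kPa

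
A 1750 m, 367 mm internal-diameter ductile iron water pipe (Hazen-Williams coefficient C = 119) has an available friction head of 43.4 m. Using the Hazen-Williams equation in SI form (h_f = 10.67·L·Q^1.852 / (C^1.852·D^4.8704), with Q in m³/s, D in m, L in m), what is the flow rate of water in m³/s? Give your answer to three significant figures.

Rearranging: Q = [h_f·C^1.852·D^4.8704 / (10.67·L)]^(1/1.852)
Q = [43.4·119^1.852·0.367^4.8704 / (10.67·1750)]^0.540 = 0.3226 m³/s

Q ≈ 0.323 m³/s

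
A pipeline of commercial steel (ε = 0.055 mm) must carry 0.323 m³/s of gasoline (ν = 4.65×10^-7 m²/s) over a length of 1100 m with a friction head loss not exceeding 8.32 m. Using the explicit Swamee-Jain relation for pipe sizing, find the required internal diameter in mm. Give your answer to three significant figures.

D ≈ 436 mm

Swamee-Jain (Type III): D = 0.66·[ε^1.25·(LQ²/(gh_f))^4.75 + ν·Q^9.4·(L/(gh_f))^5.2]^0.04
LQ²/(gh_f) = 1.406; L/(gh_f) = 13.48
Term 1 = ε^1.25·(…)^4.75 = 2.39×10^-5; Term 2 = ν·Q^9.4·(…)^5.2 = 8.47×10^-6
D = 0.66·(2.39×10^-5 + 8.47×10^-6)^0.04 = 0.4365 m = 436 mm
Check: V = 2.16 m/s, Re = 2.03×10^6, f = 0.01330, h_f = 7.96 m ≈ 8.32 m ✓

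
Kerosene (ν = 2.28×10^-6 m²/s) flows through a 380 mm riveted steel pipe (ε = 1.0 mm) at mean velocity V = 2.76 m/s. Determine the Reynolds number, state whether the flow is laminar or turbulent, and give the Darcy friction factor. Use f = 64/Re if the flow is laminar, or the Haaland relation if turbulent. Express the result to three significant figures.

Re ≈ 4.60×10^5; turbulent; f ≈ 0.0256

Re = VD/ν = 2.760·0.380/2.28×10^-6 = 4.60×10^5
Re > 4000 → turbulent; ε/D = 0.00263
Haaland: f = 0.02557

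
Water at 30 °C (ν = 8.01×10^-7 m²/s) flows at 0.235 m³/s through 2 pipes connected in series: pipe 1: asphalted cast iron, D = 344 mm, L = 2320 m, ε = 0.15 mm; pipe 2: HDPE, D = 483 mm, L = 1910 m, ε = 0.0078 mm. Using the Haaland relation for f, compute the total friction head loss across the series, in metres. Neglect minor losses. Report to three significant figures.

H ≈ 40.8 m

Pipe 1: V = 2.528 m/s, Re = 1.09×10^6, ε/D = 4.36×10^-4, f = 0.01668, h_1 = f(L/D)V²/2g = 36.65 m
Pipe 2: V = 1.283 m/s, Re = 7.73×10^5, ε/D = 1.61×10^-5, f = 0.01236, h_2 = f(L/D)V²/2g = 4.096 m
Series → Q common, losses add: H = Σh = 40.75 m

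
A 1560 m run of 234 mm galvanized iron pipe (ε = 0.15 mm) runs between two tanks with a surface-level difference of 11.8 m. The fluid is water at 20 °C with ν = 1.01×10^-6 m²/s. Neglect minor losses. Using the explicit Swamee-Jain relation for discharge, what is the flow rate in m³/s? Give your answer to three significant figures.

Swamee-Jain (Type II): Q = -0.965·√(gD⁵h_f/L)·ln[ε/(3.7D) + √(3.17ν²L/(gD³h_f))]
√(gD⁵h_f/L) = √(9.81·0.234⁵·11.8/1560) = 0.007215
ε/(3.7D) = 1.73×10^-4; √(3.17ν²L/(gD³h_f)) = 5.83×10^-5
Q = -0.965·0.007215·ln(2.316×10^-4) = 0.05828 m³/s
Check: V = 1.36 m/s, Re = 3.14×10^5, f = 0.01904, h_f = 11.9 m ≈ 11.8 m ✓

Q ≈ 0.0583 m³/s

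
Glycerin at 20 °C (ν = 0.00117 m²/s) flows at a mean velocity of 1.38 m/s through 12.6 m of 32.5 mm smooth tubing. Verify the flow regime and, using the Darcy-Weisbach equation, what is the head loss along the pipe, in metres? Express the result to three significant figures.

h_f ≈ 62.8 m

Re = VD/ν = 1.38·0.03250/0.00117 = 38.3 → laminar (Re < 2300)
f = 64/Re = 1.670
h_f = f(L/D)V²/(2g) = 1.670·(12.6/0.03250)·1.38²/(2·9.81) = 62.83 m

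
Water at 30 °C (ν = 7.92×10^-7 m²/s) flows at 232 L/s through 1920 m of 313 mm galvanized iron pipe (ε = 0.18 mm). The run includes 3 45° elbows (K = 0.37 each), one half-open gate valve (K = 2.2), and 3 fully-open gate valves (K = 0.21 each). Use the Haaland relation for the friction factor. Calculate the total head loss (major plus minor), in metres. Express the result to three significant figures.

V = 4Q/(πD²) = 3.015 m/s; V²/2g = 0.4634 m
Re = 1.19×10^6, ε/D = 5.75×10^-4 → f = 0.01761 (Haaland)
Major: h_f = f(L/D)·V²/2g = 0.01761·6134·0.4634 = 50.04 m
Minor: ΣK = 3.94; h_m = ΣK·V²/2g = 1.826 m
Total H_L = 50.04 + 1.826 = 51.87 m

H_L ≈ 51.9 m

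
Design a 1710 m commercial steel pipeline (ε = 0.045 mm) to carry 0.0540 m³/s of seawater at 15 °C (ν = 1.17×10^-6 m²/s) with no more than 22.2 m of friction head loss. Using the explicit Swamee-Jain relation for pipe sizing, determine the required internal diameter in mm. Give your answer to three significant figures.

Swamee-Jain (Type III): D = 0.66·[ε^1.25·(LQ²/(gh_f))^4.75 + ν·Q^9.4·(L/(gh_f))^5.2]^0.04
LQ²/(gh_f) = 0.02290; L/(gh_f) = 7.852
Term 1 = ε^1.25·(…)^4.75 = 5.96×10^-14; Term 2 = ν·Q^9.4·(…)^5.2 = 6.41×10^-14
D = 0.66·(5.96×10^-14 + 6.41×10^-14)^0.04 = 0.2010 m = 201 mm
Check: V = 1.70 m/s, Re = 2.92×10^5, f = 0.01654, h_f = 20.8 m ≈ 22.2 m ✓

D ≈ 201 mm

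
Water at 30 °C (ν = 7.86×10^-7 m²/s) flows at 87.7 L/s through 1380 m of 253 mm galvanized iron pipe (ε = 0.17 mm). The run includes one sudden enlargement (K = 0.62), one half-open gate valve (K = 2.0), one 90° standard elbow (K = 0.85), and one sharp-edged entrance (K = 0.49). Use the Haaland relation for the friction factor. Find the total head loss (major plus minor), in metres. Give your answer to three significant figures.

V = 4Q/(πD²) = 1.744 m/s; V²/2g = 0.1551 m
Re = 5.62×10^5, ε/D = 6.72×10^-4 → f = 0.01852 (Haaland)
Major: h_f = f(L/D)·V²/2g = 0.01852·5455·0.1551 = 15.67 m
Minor: ΣK = 3.96; h_m = ΣK·V²/2g = 0.6142 m
Total H_L = 15.67 + 0.6142 = 16.28 m

H_L ≈ 16.3 m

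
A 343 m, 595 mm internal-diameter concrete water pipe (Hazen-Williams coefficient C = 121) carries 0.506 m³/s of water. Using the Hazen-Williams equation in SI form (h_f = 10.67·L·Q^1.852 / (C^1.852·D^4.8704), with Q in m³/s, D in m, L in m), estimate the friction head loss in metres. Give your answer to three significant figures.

h_f ≈ 1.80 m

h_f = 10.67·343·0.506^1.852 / (121^1.852·0.595^4.8704) = 1.805 m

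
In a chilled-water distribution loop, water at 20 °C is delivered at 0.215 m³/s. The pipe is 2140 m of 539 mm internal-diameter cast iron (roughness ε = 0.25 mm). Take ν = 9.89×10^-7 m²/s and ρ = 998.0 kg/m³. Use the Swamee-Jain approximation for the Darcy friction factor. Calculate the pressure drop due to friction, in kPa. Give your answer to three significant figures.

V = 4Q/(πD²) = 4·0.215/(π·0.539²) = 0.9423 m/s
Re = VD/ν = 0.9423·0.539/9.89×10^-7 = 5.14×10^5 → turbulent
ε/D = 0.25/539 = 4.64×10^-4
Swamee-Jain: f = 0.01752
h_f = f(L/D)V²/(2g) = 0.01752·(2140/0.539)·0.9423²/(2·9.81) = 3.148 m
Δp = ρg·h_f = 998.0·9.81·3.148 = 30.82 kPa

Δp ≈ 30.8 kPa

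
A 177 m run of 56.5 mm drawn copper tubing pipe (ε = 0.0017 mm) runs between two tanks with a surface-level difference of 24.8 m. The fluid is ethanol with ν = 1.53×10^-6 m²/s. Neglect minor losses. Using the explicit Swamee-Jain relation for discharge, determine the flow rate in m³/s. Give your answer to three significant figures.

Q ≈ 0.00740 m³/s

Swamee-Jain (Type II): Q = -0.965·√(gD⁵h_f/L)·ln[ε/(3.7D) + √(3.17ν²L/(gD³h_f))]
√(gD⁵h_f/L) = √(9.81·0.0565⁵·24.8/177) = 8.896×10^-4
ε/(3.7D) = 8.13×10^-6; √(3.17ν²L/(gD³h_f)) = 1.73×10^-4
Q = -0.965·8.896×10^-4·ln(1.811×10^-4) = 0.007397 m³/s
Check: V = 2.95 m/s, Re = 1.09×10^5, f = 0.01774, h_f = 24.7 m ≈ 24.8 m ✓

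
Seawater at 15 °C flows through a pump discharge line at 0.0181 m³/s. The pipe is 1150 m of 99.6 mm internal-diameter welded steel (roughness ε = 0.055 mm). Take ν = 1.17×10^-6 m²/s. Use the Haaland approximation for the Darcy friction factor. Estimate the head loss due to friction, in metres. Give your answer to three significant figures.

h_f ≈ 60.1 m

V = 4Q/(πD²) = 4·0.0181/(π·0.0996²) = 2.323 m/s
Re = VD/ν = 2.323·0.0996/1.17×10^-6 = 1.98×10^5 → turbulent
ε/D = 0.055/99.6 = 5.52×10^-4
Haaland: f = 0.01892
h_f = f(L/D)V²/(2g) = 0.01892·(1150/0.0996)·2.323²/(2·9.81) = 60.10 m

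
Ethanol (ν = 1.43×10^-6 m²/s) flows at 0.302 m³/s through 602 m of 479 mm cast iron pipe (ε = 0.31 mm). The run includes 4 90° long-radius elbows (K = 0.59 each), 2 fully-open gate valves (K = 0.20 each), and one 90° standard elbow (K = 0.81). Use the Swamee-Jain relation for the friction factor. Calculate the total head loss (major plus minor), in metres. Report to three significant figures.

V = 4Q/(πD²) = 1.676 m/s; V²/2g = 0.1432 m
Re = 5.61×10^5, ε/D = 6.47×10^-4 → f = 0.01855 (Swamee-Jain)
Major: h_f = f(L/D)·V²/2g = 0.01855·1257·0.1432 = 3.338 m
Minor: ΣK = 3.57; h_m = ΣK·V²/2g = 0.5110 m
Total H_L = 3.338 + 0.5110 = 3.849 m

H_L ≈ 3.85 m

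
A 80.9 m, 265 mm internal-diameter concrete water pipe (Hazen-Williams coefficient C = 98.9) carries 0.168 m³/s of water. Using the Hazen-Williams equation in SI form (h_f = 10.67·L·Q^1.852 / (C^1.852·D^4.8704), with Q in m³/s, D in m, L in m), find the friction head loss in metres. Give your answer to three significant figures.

h_f ≈ 4.12 m

h_f = 10.67·80.9·0.168^1.852 / (98.9^1.852·0.265^4.8704) = 4.124 m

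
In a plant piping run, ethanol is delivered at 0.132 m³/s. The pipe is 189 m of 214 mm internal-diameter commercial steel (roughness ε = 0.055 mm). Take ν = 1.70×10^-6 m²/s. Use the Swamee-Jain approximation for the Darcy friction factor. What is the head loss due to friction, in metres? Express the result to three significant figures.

h_f ≈ 9.77 m

V = 4Q/(πD²) = 4·0.132/(π·0.214²) = 3.670 m/s
Re = VD/ν = 3.670·0.214/1.70×10^-6 = 4.62×10^5 → turbulent
ε/D = 0.055/214 = 2.57×10^-4
Swamee-Jain: f = 0.01612
h_f = f(L/D)V²/(2g) = 0.01612·(189/0.214)·3.670²/(2·9.81) = 9.772 m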